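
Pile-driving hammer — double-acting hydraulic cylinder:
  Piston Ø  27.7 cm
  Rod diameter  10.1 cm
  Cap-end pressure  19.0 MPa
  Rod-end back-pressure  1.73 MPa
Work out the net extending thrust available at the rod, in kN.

F ≈ 1050 kN

Cap-side area A_cap = π/4 × (27.7 cm)² = 602.6 cm^2
Rod-side annular area A_ann = π/4 × (27.7² − 10.1²) = 522.5 cm^2
Net thrust = P_cap·A_cap − P_rod·A_ann = 1145 kN − 90.39 kN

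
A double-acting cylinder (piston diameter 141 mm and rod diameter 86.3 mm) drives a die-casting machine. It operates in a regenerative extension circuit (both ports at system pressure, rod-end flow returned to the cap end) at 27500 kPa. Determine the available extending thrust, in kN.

With equal pressure on both faces, forces on the annular region cancel; the net push is pressure × rod cross-section.
Rod cross-section A_rod = π/4 × (86.3 mm)² = 5849 mm^2
F = P × A_rod

F ≈ 161 kN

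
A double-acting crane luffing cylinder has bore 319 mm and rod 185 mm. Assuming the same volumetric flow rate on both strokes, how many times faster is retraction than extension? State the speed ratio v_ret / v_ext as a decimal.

v_ret/v_ext ≈ 1.51

Cap-side area A_cap = π/4 × (319 mm)² = 79920 mm^2
Rod-side annular area A_ann = π/4 × (319² − 185²) = 53040 mm^2
For equal Q, v ∝ 1/A, so v_ret/v_ext = A_cap/A_ann.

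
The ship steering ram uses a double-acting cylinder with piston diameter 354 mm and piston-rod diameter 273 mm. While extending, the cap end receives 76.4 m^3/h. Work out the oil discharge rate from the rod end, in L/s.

Q_out ≈ 8.60 L/s

Cap-side area A_cap = π/4 × (354 mm)² = 98420 mm^2
Rod-side annular area A_ann = π/4 × (354² − 273²) = 39890 mm^2
Piston speed v = Q_in/A_cap; rod-end outflow Q_out = v × A_ann = Q_in × A_ann/A_cap.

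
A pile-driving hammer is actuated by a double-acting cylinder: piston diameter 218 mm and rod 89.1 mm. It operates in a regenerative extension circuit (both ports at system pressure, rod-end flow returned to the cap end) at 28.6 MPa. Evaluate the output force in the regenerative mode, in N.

F ≈ 1.78e5 N

With equal pressure on both faces, forces on the annular region cancel; the net push is pressure × rod cross-section.
Rod cross-section A_rod = π/4 × (89.1 mm)² = 6235 mm^2
F = P × A_rod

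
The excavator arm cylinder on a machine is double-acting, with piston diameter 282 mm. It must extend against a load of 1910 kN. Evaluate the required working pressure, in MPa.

Cap-side area A_cap = π/4 × (282 mm)² = 62460 mm^2
P = F / A = 1910 kN / A

P ≈ 30.6 MPa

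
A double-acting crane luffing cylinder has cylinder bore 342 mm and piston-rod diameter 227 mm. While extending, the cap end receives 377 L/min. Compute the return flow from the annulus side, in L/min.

Cap-side area A_cap = π/4 × (342 mm)² = 91860 mm^2
Rod-side annular area A_ann = π/4 × (342² − 227²) = 51390 mm^2
Piston speed v = Q_in/A_cap; rod-end outflow Q_out = v × A_ann = Q_in × A_ann/A_cap.

Q_out ≈ 211 L/min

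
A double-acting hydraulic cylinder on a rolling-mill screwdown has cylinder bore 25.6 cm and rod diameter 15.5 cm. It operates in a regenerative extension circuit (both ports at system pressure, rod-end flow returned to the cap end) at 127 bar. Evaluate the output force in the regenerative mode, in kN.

With equal pressure on both faces, forces on the annular region cancel; the net push is pressure × rod cross-section.
Rod cross-section A_rod = π/4 × (15.5 cm)² = 188.7 cm^2
F = P × A_rod

F ≈ 240 kN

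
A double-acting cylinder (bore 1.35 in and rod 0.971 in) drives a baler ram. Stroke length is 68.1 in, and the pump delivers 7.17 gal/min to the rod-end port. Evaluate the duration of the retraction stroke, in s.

Rod-side annular area A_ann = π/4 × (1.35² − 0.971²) = 0.6909 in^2
Swept volume V = A × L; t = V / Q = A·L / Q

t ≈ 1.70 s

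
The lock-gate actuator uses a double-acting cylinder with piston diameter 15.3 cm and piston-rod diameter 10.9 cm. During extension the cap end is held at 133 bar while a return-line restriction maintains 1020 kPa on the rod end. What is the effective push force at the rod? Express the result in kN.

F ≈ 235 kN

Cap-side area A_cap = π/4 × (15.3 cm)² = 183.9 cm^2
Rod-side annular area A_ann = π/4 × (15.3² − 10.9²) = 90.54 cm^2
Net thrust = P_cap·A_cap − P_rod·A_ann = 244.5 kN − 9.235 kN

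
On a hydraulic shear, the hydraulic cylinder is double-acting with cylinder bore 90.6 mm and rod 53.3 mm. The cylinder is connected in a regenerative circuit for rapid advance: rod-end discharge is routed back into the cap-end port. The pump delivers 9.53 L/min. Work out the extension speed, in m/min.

v ≈ 4.27 m/min

In regeneration the rod-end outflow joins the pump flow into the cap end, so the net volume the pump must supply per unit advance equals the rod cross-section area.
Rod cross-section A_rod = π/4 × (53.3 mm)² = 2231 mm^2
v = Q_pump / A_rod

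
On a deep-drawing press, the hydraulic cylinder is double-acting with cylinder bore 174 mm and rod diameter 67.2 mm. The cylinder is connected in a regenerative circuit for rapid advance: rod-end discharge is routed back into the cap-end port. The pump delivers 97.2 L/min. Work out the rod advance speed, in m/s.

In regeneration the rod-end outflow joins the pump flow into the cap end, so the net volume the pump must supply per unit advance equals the rod cross-section area.
Rod cross-section A_rod = π/4 × (67.2 mm)² = 3547 mm^2
v = Q_pump / A_rod

v ≈ 0.457 m/s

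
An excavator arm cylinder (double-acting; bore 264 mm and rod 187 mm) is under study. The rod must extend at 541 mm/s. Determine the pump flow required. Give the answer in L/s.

Q ≈ 29.6 L/s

Cap-side area A_cap = π/4 × (264 mm)² = 54740 mm^2
Q = A × v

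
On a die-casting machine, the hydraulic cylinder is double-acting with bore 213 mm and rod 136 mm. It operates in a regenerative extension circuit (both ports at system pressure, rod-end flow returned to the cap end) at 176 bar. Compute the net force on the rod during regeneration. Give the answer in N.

F ≈ 2.56e5 N

With equal pressure on both faces, forces on the annular region cancel; the net push is pressure × rod cross-section.
Rod cross-section A_rod = π/4 × (136 mm)² = 14530 mm^2
F = P × A_rod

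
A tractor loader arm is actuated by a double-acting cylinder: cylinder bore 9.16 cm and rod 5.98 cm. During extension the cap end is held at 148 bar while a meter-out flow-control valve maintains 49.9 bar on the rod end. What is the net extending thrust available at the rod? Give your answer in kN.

F ≈ 78.7 kN

Cap-side area A_cap = π/4 × (9.16 cm)² = 65.90 cm^2
Rod-side annular area A_ann = π/4 × (9.16² − 5.98²) = 37.81 cm^2
Net thrust = P_cap·A_cap − P_rod·A_ann = 97.53 kN − 18.87 kN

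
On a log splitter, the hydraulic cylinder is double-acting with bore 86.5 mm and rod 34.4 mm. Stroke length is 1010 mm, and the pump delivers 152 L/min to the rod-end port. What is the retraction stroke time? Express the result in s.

t ≈ 1.97 s

Rod-side annular area A_ann = π/4 × (86.5² − 34.4²) = 4947 mm^2
Swept volume V = A × L; t = V / Q = A·L / Q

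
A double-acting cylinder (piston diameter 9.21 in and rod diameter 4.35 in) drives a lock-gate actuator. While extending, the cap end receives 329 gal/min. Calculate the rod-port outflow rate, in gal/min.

Q_out ≈ 256 gal/min

Cap-side area A_cap = π/4 × (9.21 in)² = 66.62 in^2
Rod-side annular area A_ann = π/4 × (9.21² − 4.35²) = 51.76 in^2
Piston speed v = Q_in/A_cap; rod-end outflow Q_out = v × A_ann = Q_in × A_ann/A_cap.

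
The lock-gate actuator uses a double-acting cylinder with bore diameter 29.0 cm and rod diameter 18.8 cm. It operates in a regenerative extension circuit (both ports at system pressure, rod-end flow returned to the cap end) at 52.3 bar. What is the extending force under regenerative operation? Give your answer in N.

F ≈ 1.45e5 N

With equal pressure on both faces, forces on the annular region cancel; the net push is pressure × rod cross-section.
Rod cross-section A_rod = π/4 × (18.8 cm)² = 277.6 cm^2
F = P × A_rod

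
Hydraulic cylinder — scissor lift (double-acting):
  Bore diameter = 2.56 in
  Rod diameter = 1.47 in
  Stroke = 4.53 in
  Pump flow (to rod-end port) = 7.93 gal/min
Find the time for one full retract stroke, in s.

t ≈ 0.512 s

Rod-side annular area A_ann = π/4 × (2.56² − 1.47²) = 3.450 in^2
Swept volume V = A × L; t = V / Q = A·L / Q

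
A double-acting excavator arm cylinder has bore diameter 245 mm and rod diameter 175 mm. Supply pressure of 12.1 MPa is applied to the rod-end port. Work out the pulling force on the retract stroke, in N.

F ≈ 2.79e5 N

Rod-side annular area A_ann = π/4 × (245² − 175²) = 23090 mm^2
On retraction the pressure acts on the annular area (bore minus rod).
F = P × A_ann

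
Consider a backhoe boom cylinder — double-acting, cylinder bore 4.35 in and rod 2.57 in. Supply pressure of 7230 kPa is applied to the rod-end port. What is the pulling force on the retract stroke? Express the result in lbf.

F ≈ 10100 lbf

Rod-side annular area A_ann = π/4 × (4.35² − 2.57²) = 9.674 in^2
On retraction the pressure acts on the annular area (bore minus rod).
F = P × A_ann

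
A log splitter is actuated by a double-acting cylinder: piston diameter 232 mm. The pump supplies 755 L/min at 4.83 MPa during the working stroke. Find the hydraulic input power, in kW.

W ≈ 60.8 kW

Hydraulic power = P × Q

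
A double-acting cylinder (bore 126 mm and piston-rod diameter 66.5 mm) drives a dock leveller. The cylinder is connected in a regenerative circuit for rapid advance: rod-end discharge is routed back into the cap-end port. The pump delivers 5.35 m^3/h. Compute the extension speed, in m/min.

v ≈ 25.7 m/min

In regeneration the rod-end outflow joins the pump flow into the cap end, so the net volume the pump must supply per unit advance equals the rod cross-section area.
Rod cross-section A_rod = π/4 × (66.5 mm)² = 3473 mm^2
v = Q_pump / A_rod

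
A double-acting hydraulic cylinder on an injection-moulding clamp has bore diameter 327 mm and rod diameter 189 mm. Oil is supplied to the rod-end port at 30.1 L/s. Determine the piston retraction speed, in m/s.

Rod-side annular area A_ann = π/4 × (327² − 189²) = 55930 mm^2
Flow into the rod-end port fills the annular volume.
v = Q / A

v ≈ 0.538 m/s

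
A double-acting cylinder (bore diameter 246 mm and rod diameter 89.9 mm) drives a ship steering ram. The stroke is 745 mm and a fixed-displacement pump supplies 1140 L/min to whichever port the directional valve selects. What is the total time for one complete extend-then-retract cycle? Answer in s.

t ≈ 3.48 s

Cap-side area A_cap = π/4 × (246 mm)² = 47530 mm^2
Rod-side annular area A_ann = π/4 × (246² − 89.9²) = 41180 mm^2
t_ext = A_cap·L/Q = 1.864 s
t_ret = A_ann·L/Q = 1.615 s
t_cycle = t_ext + t_ret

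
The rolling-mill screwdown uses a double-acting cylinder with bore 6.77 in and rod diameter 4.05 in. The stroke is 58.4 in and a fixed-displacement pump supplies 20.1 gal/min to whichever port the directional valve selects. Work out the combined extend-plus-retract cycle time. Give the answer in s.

Cap-side area A_cap = π/4 × (6.77 in)² = 36.00 in^2
Rod-side annular area A_ann = π/4 × (6.77² − 4.05²) = 23.11 in^2
t_ext = A_cap·L/Q = 27.17 s
t_ret = A_ann·L/Q = 17.44 s
t_cycle = t_ext + t_ret

t ≈ 44.6 s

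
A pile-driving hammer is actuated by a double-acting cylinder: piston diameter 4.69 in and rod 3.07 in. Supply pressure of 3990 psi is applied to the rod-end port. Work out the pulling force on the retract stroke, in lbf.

F ≈ 39400 lbf

Rod-side annular area A_ann = π/4 × (4.69² − 3.07²) = 9.873 in^2
On retraction the pressure acts on the annular area (bore minus rod).
F = P × A_ann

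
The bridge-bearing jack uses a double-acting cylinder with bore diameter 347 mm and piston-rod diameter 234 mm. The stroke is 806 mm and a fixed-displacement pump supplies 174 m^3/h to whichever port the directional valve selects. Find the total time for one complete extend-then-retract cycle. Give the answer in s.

t ≈ 2.44 s

Cap-side area A_cap = π/4 × (347 mm)² = 94570 mm^2
Rod-side annular area A_ann = π/4 × (347² − 234²) = 51560 mm^2
t_ext = A_cap·L/Q = 1.577 s
t_ret = A_ann·L/Q = 0.8599 s
t_cycle = t_ext + t_ret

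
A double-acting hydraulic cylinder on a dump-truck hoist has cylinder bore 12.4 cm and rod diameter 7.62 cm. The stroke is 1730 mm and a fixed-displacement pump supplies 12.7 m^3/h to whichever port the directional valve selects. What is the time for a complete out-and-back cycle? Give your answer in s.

t ≈ 9.61 s

Cap-side area A_cap = π/4 × (12.4 cm)² = 120.8 cm^2
Rod-side annular area A_ann = π/4 × (12.4² − 7.62²) = 75.16 cm^2
t_ext = A_cap·L/Q = 5.922 s
t_ret = A_ann·L/Q = 3.686 s
t_cycle = t_ext + t_ret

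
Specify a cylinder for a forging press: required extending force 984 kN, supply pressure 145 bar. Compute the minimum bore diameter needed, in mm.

D ≈ 294 mm

Extension force acts on the full piston face: F = P × (π/4)D².
D = √(4F / (πP)) = √(4 × 984 kN / (π × 145 bar))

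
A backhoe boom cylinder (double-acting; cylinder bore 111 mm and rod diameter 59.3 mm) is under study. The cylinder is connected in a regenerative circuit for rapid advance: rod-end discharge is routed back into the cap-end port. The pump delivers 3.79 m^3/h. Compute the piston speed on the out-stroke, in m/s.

v ≈ 0.381 m/s

In regeneration the rod-end outflow joins the pump flow into the cap end, so the net volume the pump must supply per unit advance equals the rod cross-section area.
Rod cross-section A_rod = π/4 × (59.3 mm)² = 2762 mm^2
v = Q_pump / A_rod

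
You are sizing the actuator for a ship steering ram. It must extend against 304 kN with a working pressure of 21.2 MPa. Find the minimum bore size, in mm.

Extension force acts on the full piston face: F = P × (π/4)D².
D = √(4F / (πP)) = √(4 × 304 kN / (π × 21.2 MPa))

D ≈ 135 mm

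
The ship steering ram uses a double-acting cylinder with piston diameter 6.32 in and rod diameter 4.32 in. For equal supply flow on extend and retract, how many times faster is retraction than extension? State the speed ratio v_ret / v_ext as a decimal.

Cap-side area A_cap = π/4 × (6.32 in)² = 31.37 in^2
Rod-side annular area A_ann = π/4 × (6.32² − 4.32²) = 16.71 in^2
For equal Q, v ∝ 1/A, so v_ret/v_ext = A_cap/A_ann.

v_ret/v_ext ≈ 1.88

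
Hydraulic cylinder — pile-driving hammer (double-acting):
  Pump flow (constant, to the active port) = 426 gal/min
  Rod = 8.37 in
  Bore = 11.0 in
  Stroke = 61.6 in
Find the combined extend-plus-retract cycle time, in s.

Cap-side area A_cap = π/4 × (11.0 in)² = 95.03 in^2
Rod-side annular area A_ann = π/4 × (11.0² − 8.37²) = 40.01 in^2
t_ext = A_cap·L/Q = 3.569 s
t_ret = A_ann·L/Q = 1.503 s
t_cycle = t_ext + t_ret

t ≈ 5.07 s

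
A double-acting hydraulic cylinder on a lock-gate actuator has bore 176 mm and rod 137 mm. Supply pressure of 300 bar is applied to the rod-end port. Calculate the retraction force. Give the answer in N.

Rod-side annular area A_ann = π/4 × (176² − 137²) = 9587 mm^2
On retraction the pressure acts on the annular area (bore minus rod).
F = P × A_ann

F ≈ 2.88e5 N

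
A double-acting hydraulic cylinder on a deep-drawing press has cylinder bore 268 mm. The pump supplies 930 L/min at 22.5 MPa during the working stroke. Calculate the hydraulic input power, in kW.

W ≈ 349 kW

Hydraulic power = P × Q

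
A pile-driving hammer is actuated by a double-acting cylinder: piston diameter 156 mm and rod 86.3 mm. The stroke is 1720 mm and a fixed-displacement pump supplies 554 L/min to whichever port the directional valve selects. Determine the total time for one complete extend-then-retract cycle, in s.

Cap-side area A_cap = π/4 × (156 mm)² = 19110 mm^2
Rod-side annular area A_ann = π/4 × (156² − 86.3²) = 13260 mm^2
t_ext = A_cap·L/Q = 3.560 s
t_ret = A_ann·L/Q = 2.471 s
t_cycle = t_ext + t_ret

t ≈ 6.03 s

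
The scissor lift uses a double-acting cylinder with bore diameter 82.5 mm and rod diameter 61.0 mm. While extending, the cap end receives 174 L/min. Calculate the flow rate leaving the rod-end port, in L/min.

Q_out ≈ 78.9 L/min

Cap-side area A_cap = π/4 × (82.5 mm)² = 5346 mm^2
Rod-side annular area A_ann = π/4 × (82.5² − 61.0²) = 2423 mm^2
Piston speed v = Q_in/A_cap; rod-end outflow Q_out = v × A_ann = Q_in × A_ann/A_cap.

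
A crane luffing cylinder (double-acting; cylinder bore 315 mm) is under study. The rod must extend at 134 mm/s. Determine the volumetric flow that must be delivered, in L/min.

Q ≈ 627 L/min

Cap-side area A_cap = π/4 × (315 mm)² = 77930 mm^2
Q = A × v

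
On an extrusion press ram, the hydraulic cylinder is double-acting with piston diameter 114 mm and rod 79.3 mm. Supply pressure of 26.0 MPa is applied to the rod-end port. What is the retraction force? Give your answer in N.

F ≈ 1.37e5 N

Rod-side annular area A_ann = π/4 × (114² − 79.3²) = 5268 mm^2
On retraction the pressure acts on the annular area (bore minus rod).
F = P × A_ann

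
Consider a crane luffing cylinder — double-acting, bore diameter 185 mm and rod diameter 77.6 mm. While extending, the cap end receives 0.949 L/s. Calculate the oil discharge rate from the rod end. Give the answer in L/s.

Q_out ≈ 0.782 L/s

Cap-side area A_cap = π/4 × (185 mm)² = 26880 mm^2
Rod-side annular area A_ann = π/4 × (185² − 77.6²) = 22150 mm^2
Piston speed v = Q_in/A_cap; rod-end outflow Q_out = v × A_ann = Q_in × A_ann/A_cap.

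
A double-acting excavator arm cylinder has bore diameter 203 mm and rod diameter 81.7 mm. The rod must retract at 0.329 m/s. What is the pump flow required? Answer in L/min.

Q ≈ 535 L/min

Rod-side annular area A_ann = π/4 × (203² − 81.7²) = 27120 mm^2
Q = A × v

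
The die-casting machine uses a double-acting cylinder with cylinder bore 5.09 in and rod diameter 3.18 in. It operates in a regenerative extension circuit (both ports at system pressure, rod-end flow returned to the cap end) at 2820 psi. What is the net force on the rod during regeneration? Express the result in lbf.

With equal pressure on both faces, forces on the annular region cancel; the net push is pressure × rod cross-section.
Rod cross-section A_rod = π/4 × (3.18 in)² = 7.942 in^2
F = P × A_rod

F ≈ 22400 lbf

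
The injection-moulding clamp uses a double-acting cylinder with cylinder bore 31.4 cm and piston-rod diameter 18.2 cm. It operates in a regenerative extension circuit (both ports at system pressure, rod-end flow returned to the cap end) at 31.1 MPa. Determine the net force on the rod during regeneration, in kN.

With equal pressure on both faces, forces on the annular region cancel; the net push is pressure × rod cross-section.
Rod cross-section A_rod = π/4 × (18.2 cm)² = 260.2 cm^2
F = P × A_rod

F ≈ 809 kN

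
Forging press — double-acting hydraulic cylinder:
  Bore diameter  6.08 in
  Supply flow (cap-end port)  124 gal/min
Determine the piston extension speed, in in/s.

v ≈ 16.4 in/s

Cap-side area A_cap = π/4 × (6.08 in)² = 29.03 in^2
v = Q / A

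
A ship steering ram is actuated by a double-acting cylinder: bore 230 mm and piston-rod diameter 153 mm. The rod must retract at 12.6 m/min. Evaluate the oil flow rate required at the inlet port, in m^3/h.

Q ≈ 17.5 m^3/h

Rod-side annular area A_ann = π/4 × (230² − 153²) = 23160 mm^2
Q = A × v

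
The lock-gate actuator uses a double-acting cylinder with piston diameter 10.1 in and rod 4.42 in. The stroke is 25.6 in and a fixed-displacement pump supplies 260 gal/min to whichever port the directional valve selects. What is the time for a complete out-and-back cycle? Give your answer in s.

Cap-side area A_cap = π/4 × (10.1 in)² = 80.12 in^2
Rod-side annular area A_ann = π/4 × (10.1² − 4.42²) = 64.77 in^2
t_ext = A_cap·L/Q = 2.049 s
t_ret = A_ann·L/Q = 1.657 s
t_cycle = t_ext + t_ret

t ≈ 3.71 s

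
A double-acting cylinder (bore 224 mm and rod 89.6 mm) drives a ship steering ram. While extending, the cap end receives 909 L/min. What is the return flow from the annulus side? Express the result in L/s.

Q_out ≈ 12.7 L/s

Cap-side area A_cap = π/4 × (224 mm)² = 39410 mm^2
Rod-side annular area A_ann = π/4 × (224² − 89.6²) = 33100 mm^2
Piston speed v = Q_in/A_cap; rod-end outflow Q_out = v × A_ann = Q_in × A_ann/A_cap.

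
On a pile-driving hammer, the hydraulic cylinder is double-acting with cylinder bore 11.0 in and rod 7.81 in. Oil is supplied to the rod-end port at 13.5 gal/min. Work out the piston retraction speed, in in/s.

Rod-side annular area A_ann = π/4 × (11.0² − 7.81²) = 47.13 in^2
Flow into the rod-end port fills the annular volume.
v = Q / A

v ≈ 1.10 in/s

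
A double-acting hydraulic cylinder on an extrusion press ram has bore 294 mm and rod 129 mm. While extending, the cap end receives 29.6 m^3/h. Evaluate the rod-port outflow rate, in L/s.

Q_out ≈ 6.64 L/s

Cap-side area A_cap = π/4 × (294 mm)² = 67890 mm^2
Rod-side annular area A_ann = π/4 × (294² − 129²) = 54820 mm^2
Piston speed v = Q_in/A_cap; rod-end outflow Q_out = v × A_ann = Q_in × A_ann/A_cap.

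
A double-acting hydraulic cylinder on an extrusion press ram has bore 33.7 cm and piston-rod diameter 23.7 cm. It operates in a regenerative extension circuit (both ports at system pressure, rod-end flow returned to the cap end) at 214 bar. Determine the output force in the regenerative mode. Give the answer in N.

F ≈ 9.44e5 N

With equal pressure on both faces, forces on the annular region cancel; the net push is pressure × rod cross-section.
Rod cross-section A_rod = π/4 × (23.7 cm)² = 441.2 cm^2
F = P × A_rod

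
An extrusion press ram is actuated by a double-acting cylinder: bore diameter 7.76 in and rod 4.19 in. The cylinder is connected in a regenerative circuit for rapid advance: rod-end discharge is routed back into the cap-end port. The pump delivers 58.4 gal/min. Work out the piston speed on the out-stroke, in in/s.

In regeneration the rod-end outflow joins the pump flow into the cap end, so the net volume the pump must supply per unit advance equals the rod cross-section area.
Rod cross-section A_rod = π/4 × (4.19 in)² = 13.79 in^2
v = Q_pump / A_rod

v ≈ 16.3 in/s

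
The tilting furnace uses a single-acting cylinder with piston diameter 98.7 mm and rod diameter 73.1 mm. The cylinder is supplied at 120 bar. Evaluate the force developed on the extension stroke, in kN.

F ≈ 91.8 kN

Cap-side area A_cap = π/4 × (98.7 mm)² = 7651 mm^2
F = P × A_cap = 120 bar × A_cap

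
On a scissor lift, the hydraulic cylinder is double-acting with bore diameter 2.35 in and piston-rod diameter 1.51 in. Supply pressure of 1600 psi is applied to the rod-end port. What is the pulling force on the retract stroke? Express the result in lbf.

F ≈ 4070 lbf

Rod-side annular area A_ann = π/4 × (2.35² − 1.51²) = 2.547 in^2
On retraction the pressure acts on the annular area (bore minus rod).
F = P × A_ann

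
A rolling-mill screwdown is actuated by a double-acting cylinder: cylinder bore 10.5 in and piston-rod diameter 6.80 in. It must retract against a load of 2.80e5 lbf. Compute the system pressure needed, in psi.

P ≈ 5570 psi

Rod-side annular area A_ann = π/4 × (10.5² − 6.80²) = 50.27 in^2
Retraction: pressure acts on the annular area.
P = F / A = 2.80e5 lbf / A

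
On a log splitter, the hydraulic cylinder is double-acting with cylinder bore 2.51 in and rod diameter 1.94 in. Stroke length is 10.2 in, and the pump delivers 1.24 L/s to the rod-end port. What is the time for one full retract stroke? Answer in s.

t ≈ 0.269 s

Rod-side annular area A_ann = π/4 × (2.51² − 1.94²) = 1.992 in^2
Swept volume V = A × L; t = V / Q = A·L / Q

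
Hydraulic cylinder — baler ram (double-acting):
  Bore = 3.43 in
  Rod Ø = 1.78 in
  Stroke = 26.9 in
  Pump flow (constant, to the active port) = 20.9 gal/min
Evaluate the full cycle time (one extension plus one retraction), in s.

Cap-side area A_cap = π/4 × (3.43 in)² = 9.240 in^2
Rod-side annular area A_ann = π/4 × (3.43² − 1.78²) = 6.752 in^2
t_ext = A_cap·L/Q = 3.089 s
t_ret = A_ann·L/Q = 2.257 s
t_cycle = t_ext + t_ret

t ≈ 5.35 s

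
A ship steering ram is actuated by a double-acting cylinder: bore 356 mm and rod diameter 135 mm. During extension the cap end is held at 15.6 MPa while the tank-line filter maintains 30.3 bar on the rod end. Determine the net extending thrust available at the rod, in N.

F ≈ 1.29e6 N

Cap-side area A_cap = π/4 × (356 mm)² = 99540 mm^2
Rod-side annular area A_ann = π/4 × (356² − 135²) = 85220 mm^2
Net thrust = P_cap·A_cap − P_rod·A_ann = 1.553e6 N − 2.582e5 N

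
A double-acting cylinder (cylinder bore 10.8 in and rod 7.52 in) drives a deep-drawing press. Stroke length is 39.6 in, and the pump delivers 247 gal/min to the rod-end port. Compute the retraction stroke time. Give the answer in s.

Rod-side annular area A_ann = π/4 × (10.8² − 7.52²) = 47.19 in^2
Swept volume V = A × L; t = V / Q = A·L / Q

t ≈ 1.97 s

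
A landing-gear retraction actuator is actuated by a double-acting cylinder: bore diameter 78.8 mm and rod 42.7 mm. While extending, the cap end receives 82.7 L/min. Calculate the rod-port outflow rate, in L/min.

Cap-side area A_cap = π/4 × (78.8 mm)² = 4877 mm^2
Rod-side annular area A_ann = π/4 × (78.8² − 42.7²) = 3445 mm^2
Piston speed v = Q_in/A_cap; rod-end outflow Q_out = v × A_ann = Q_in × A_ann/A_cap.

Q_out ≈ 58.4 L/min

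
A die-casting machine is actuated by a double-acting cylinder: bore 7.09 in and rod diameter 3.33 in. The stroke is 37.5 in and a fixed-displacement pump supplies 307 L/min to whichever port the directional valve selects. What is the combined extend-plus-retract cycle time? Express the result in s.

t ≈ 8.44 s

Cap-side area A_cap = π/4 × (7.09 in)² = 39.48 in^2
Rod-side annular area A_ann = π/4 × (7.09² − 3.33²) = 30.77 in^2
t_ext = A_cap·L/Q = 4.742 s
t_ret = A_ann·L/Q = 3.696 s
t_cycle = t_ext + t_ret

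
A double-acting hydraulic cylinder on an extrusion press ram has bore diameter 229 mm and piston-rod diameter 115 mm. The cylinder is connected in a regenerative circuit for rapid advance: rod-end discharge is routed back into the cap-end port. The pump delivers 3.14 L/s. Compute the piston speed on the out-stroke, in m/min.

v ≈ 18.1 m/min

In regeneration the rod-end outflow joins the pump flow into the cap end, so the net volume the pump must supply per unit advance equals the rod cross-section area.
Rod cross-section A_rod = π/4 × (115 mm)² = 10390 mm^2
v = Q_pump / A_rod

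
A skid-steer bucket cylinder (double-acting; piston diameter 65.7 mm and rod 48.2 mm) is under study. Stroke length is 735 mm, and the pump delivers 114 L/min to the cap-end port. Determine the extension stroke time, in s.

Cap-side area A_cap = π/4 × (65.7 mm)² = 3390 mm^2
Swept volume V = A × L; t = V / Q = A·L / Q

t ≈ 1.31 s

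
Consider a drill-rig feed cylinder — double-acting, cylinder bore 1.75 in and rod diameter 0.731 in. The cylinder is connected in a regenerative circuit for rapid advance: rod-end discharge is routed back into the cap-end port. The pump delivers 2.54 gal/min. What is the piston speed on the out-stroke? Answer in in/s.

In regeneration the rod-end outflow joins the pump flow into the cap end, so the net volume the pump must supply per unit advance equals the rod cross-section area.
Rod cross-section A_rod = π/4 × (0.731 in)² = 0.4197 in^2
v = Q_pump / A_rod

v ≈ 23.3 in/s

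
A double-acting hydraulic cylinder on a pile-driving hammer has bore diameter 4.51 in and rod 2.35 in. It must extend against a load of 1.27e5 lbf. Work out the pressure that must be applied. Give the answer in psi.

P ≈ 7950 psi

Cap-side area A_cap = π/4 × (4.51 in)² = 15.98 in^2
P = F / A = 1.27e5 lbf / A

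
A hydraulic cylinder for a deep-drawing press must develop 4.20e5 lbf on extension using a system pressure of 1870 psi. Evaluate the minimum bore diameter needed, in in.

Extension force acts on the full piston face: F = P × (π/4)D².
D = √(4F / (πP)) = √(4 × 4.20e5 lbf / (π × 1870 psi))

D ≈ 16.9 in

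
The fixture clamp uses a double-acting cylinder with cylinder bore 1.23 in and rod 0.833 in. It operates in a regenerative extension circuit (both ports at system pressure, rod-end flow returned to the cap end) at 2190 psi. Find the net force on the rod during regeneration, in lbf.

With equal pressure on both faces, forces on the annular region cancel; the net push is pressure × rod cross-section.
Rod cross-section A_rod = π/4 × (0.833 in)² = 0.5450 in^2
F = P × A_rod

F ≈ 1190 lbf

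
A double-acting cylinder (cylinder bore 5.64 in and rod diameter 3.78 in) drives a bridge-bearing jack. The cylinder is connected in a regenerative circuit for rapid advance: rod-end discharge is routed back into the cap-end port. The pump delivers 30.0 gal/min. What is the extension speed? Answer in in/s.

In regeneration the rod-end outflow joins the pump flow into the cap end, so the net volume the pump must supply per unit advance equals the rod cross-section area.
Rod cross-section A_rod = π/4 × (3.78 in)² = 11.22 in^2
v = Q_pump / A_rod

v ≈ 10.3 in/s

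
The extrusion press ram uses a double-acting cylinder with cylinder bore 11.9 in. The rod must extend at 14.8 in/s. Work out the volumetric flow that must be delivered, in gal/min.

Cap-side area A_cap = π/4 × (11.9 in)² = 111.2 in^2
Q = A × v

Q ≈ 428 gal/min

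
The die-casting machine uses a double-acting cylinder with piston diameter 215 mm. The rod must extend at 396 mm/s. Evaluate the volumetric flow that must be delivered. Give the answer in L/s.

Cap-side area A_cap = π/4 × (215 mm)² = 36310 mm^2
Q = A × v

Q ≈ 14.4 L/s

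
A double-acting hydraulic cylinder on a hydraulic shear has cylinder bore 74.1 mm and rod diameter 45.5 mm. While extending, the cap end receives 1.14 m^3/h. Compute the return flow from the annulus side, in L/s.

Q_out ≈ 0.197 L/s

Cap-side area A_cap = π/4 × (74.1 mm)² = 4312 mm^2
Rod-side annular area A_ann = π/4 × (74.1² − 45.5²) = 2687 mm^2
Piston speed v = Q_in/A_cap; rod-end outflow Q_out = v × A_ann = Q_in × A_ann/A_cap.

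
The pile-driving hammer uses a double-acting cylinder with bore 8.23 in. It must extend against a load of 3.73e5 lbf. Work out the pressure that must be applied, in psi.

Cap-side area A_cap = π/4 × (8.23 in)² = 53.20 in^2
P = F / A = 3.73e5 lbf / A

P ≈ 7010 psi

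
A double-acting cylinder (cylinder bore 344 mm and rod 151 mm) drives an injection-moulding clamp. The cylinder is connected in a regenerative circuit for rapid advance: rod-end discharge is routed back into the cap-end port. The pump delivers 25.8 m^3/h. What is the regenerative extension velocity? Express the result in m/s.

v ≈ 0.400 m/s

In regeneration the rod-end outflow joins the pump flow into the cap end, so the net volume the pump must supply per unit advance equals the rod cross-section area.
Rod cross-section A_rod = π/4 × (151 mm)² = 17910 mm^2
v = Q_pump / A_rod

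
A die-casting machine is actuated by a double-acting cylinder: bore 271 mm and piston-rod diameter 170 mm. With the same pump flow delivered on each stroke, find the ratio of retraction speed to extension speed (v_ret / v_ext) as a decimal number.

v_ret/v_ext ≈ 1.65

Cap-side area A_cap = π/4 × (271 mm)² = 57680 mm^2
Rod-side annular area A_ann = π/4 × (271² − 170²) = 34980 mm^2
For equal Q, v ∝ 1/A, so v_ret/v_ext = A_cap/A_ann.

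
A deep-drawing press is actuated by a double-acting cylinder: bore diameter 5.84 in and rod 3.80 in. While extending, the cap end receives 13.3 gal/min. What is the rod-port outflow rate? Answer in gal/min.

Cap-side area A_cap = π/4 × (5.84 in)² = 26.79 in^2
Rod-side annular area A_ann = π/4 × (5.84² − 3.80²) = 15.45 in^2
Piston speed v = Q_in/A_cap; rod-end outflow Q_out = v × A_ann = Q_in × A_ann/A_cap.

Q_out ≈ 7.67 gal/min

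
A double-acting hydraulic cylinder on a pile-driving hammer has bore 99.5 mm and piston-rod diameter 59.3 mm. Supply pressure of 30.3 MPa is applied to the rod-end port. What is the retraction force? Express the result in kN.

F ≈ 152 kN

Rod-side annular area A_ann = π/4 × (99.5² − 59.3²) = 5014 mm^2
On retraction the pressure acts on the annular area (bore minus rod).
F = P × A_ann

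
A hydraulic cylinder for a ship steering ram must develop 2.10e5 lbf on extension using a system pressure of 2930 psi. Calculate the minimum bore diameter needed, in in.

Extension force acts on the full piston face: F = P × (π/4)D².
D = √(4F / (πP)) = √(4 × 2.10e5 lbf / (π × 2930 psi))

D ≈ 9.55 in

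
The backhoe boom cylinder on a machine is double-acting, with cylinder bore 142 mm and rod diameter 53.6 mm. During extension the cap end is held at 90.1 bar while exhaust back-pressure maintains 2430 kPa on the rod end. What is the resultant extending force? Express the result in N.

Cap-side area A_cap = π/4 × (142 mm)² = 15840 mm^2
Rod-side annular area A_ann = π/4 × (142² − 53.6²) = 13580 mm^2
Net thrust = P_cap·A_cap − P_rod·A_ann = 1.427e5 N − 33000 N

F ≈ 1.10e5 N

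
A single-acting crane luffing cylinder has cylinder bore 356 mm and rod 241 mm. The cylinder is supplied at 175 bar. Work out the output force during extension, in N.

Cap-side area A_cap = π/4 × (356 mm)² = 99540 mm^2
F = P × A_cap = 175 bar × A_cap

F ≈ 1.74e6 N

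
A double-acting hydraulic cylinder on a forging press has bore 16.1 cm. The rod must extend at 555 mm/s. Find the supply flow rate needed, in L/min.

Q ≈ 678 L/min

Cap-side area A_cap = π/4 × (16.1 cm)² = 203.6 cm^2
Q = A × v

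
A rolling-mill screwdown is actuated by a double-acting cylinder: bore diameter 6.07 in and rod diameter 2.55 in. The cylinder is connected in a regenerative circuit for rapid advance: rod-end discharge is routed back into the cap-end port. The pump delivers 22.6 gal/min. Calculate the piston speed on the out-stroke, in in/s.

v ≈ 17.0 in/s

In regeneration the rod-end outflow joins the pump flow into the cap end, so the net volume the pump must supply per unit advance equals the rod cross-section area.
Rod cross-section A_rod = π/4 × (2.55 in)² = 5.107 in^2
v = Q_pump / A_rod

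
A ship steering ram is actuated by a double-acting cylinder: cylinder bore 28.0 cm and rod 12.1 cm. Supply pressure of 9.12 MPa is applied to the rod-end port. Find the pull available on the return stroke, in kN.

Rod-side annular area A_ann = π/4 × (28.0² − 12.1²) = 500.8 cm^2
On retraction the pressure acts on the annular area (bore minus rod).
F = P × A_ann

F ≈ 457 kN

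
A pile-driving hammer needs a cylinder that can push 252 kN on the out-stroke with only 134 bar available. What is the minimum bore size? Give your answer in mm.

Extension force acts on the full piston face: F = P × (π/4)D².
D = √(4F / (πP)) = √(4 × 252 kN / (π × 134 bar))

D ≈ 155 mm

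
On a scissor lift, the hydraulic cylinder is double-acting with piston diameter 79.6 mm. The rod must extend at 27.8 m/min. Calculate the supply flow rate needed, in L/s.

Cap-side area A_cap = π/4 × (79.6 mm)² = 4976 mm^2
Q = A × v

Q ≈ 2.31 L/s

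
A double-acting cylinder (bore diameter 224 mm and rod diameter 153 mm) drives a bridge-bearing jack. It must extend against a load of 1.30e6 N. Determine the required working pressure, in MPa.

Cap-side area A_cap = π/4 × (224 mm)² = 39410 mm^2
P = F / A = 1.30e6 N / A

P ≈ 33.0 MPa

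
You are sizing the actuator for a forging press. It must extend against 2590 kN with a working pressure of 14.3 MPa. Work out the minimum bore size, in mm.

D ≈ 480 mm

Extension force acts on the full piston face: F = P × (π/4)D².
D = √(4F / (πP)) = √(4 × 2590 kN / (π × 14.3 MPa))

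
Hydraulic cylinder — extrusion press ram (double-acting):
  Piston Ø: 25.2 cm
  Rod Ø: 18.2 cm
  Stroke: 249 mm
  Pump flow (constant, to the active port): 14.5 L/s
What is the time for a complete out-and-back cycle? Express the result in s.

t ≈ 1.27 s

Cap-side area A_cap = π/4 × (25.2 cm)² = 498.8 cm^2
Rod-side annular area A_ann = π/4 × (25.2² − 18.2²) = 238.6 cm^2
t_ext = A_cap·L/Q = 0.8565 s
t_ret = A_ann·L/Q = 0.4097 s
t_cycle = t_ext + t_ret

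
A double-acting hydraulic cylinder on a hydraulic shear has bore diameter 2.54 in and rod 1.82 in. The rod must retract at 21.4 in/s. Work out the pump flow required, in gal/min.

Q ≈ 13.7 gal/min

Rod-side annular area A_ann = π/4 × (2.54² − 1.82²) = 2.466 in^2
Q = A × v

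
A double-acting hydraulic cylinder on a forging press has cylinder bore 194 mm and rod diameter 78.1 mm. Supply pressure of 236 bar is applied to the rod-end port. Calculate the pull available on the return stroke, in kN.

F ≈ 585 kN

Rod-side annular area A_ann = π/4 × (194² − 78.1²) = 24770 mm^2
On retraction the pressure acts on the annular area (bore minus rod).
F = P × A_ann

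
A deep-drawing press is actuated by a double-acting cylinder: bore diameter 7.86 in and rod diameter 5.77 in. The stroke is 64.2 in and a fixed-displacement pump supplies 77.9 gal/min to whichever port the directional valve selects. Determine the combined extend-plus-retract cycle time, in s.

t ≈ 15.2 s

Cap-side area A_cap = π/4 × (7.86 in)² = 48.52 in^2
Rod-side annular area A_ann = π/4 × (7.86² − 5.77²) = 22.37 in^2
t_ext = A_cap·L/Q = 10.39 s
t_ret = A_ann·L/Q = 4.789 s
t_cycle = t_ext + t_ret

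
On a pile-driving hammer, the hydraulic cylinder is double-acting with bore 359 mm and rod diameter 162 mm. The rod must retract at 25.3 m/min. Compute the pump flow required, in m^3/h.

Q ≈ 122 m^3/h

Rod-side annular area A_ann = π/4 × (359² − 162²) = 80610 mm^2
Q = A × v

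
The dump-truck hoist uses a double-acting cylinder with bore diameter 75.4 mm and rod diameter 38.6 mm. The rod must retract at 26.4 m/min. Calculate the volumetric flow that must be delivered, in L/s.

Q ≈ 1.45 L/s

Rod-side annular area A_ann = π/4 × (75.4² − 38.6²) = 3295 mm^2
Q = A × v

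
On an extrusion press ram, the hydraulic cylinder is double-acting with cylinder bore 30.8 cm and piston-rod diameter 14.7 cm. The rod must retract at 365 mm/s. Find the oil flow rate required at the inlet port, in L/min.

Q ≈ 1260 L/min

Rod-side annular area A_ann = π/4 × (30.8² − 14.7²) = 575.3 cm^2
Q = A × v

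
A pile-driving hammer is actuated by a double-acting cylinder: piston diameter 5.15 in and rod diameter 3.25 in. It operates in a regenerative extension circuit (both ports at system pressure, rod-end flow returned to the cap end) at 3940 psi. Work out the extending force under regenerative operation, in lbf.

F ≈ 32700 lbf

With equal pressure on both faces, forces on the annular region cancel; the net push is pressure × rod cross-section.
Rod cross-section A_rod = π/4 × (3.25 in)² = 8.296 in^2
F = P × A_rod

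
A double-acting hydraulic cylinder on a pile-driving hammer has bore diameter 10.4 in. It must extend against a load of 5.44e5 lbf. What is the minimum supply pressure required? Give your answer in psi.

P ≈ 6400 psi

Cap-side area A_cap = π/4 × (10.4 in)² = 84.95 in^2
P = F / A = 5.44e5 lbf / A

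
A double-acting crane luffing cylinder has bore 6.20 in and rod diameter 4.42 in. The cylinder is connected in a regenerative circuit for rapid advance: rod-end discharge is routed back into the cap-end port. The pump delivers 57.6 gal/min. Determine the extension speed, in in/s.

v ≈ 14.5 in/s

In regeneration the rod-end outflow joins the pump flow into the cap end, so the net volume the pump must supply per unit advance equals the rod cross-section area.
Rod cross-section A_rod = π/4 × (4.42 in)² = 15.34 in^2
v = Q_pump / A_rod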